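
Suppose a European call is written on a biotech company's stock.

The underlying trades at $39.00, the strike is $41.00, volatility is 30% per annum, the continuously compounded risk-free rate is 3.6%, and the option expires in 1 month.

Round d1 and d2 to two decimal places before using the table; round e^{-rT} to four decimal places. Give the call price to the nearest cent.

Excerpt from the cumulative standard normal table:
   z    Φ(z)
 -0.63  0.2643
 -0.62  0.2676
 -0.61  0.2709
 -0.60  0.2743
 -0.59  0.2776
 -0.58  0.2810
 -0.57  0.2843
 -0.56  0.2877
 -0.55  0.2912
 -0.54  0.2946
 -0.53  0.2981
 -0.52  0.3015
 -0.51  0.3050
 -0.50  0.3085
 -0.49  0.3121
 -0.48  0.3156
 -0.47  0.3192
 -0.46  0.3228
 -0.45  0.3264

$0.68

σ√T = 0.3 × 0.2887 = 0.0866
d₁ = [ln(39/41) + (0.036 + ½·0.3²)·0.08333] / (σ√T) = (-0.0500 + 0.0067) / 0.0866 = -0.4995 → -0.50
d₂ = -0.4995 − 0.0866 = -0.5861 → -0.59
exp(−rT) = exp(−0.036·0.08333) = 0.9970
C = 39·N(-0.50) − 41·0.9970·N(-0.59) = 39·0.3085 − 41·0.9970·0.2776 = 12.0315 − 11.3475 = 0.6840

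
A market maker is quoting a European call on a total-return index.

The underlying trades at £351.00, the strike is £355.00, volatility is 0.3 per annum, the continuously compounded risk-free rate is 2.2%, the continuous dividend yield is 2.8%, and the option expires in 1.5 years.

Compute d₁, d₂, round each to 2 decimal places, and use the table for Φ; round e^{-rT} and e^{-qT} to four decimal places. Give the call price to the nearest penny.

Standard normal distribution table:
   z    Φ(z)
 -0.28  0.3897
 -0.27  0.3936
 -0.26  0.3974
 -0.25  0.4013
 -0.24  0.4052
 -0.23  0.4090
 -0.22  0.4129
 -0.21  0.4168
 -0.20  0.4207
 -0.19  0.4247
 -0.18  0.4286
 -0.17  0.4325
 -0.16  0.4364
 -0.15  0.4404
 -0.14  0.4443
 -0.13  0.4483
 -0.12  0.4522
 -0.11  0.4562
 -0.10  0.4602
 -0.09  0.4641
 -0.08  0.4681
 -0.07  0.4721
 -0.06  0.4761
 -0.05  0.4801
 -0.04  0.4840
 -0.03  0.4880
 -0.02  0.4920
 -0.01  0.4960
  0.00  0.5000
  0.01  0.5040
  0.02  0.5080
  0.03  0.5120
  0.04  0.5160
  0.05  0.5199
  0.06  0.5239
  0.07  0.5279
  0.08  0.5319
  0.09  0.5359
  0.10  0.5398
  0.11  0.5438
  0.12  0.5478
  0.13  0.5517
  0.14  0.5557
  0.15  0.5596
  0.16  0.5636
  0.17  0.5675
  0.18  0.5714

£46.52

T = 1.5;  σ√T = 0.3674
d₁ = [ln(351/355) + (0.022 − 0.028 + 0.3²/2)·1.5] / 0.3674 = [-0.0113 + 0.0585] / 0.3674 = 0.1284 which rounds to 0.13
d₂ = d₁ − σ√T = 0.1284 − 0.3674 = -0.2390 which rounds to -0.24
exp(−qT) = exp(−0.028·1.5) = 0.9589;  exp(−rT) = exp(−0.022·1.5) = 0.9675
N(d₁) = N(0.13) = 0.5517;  N(d₂) = N(-0.24) = 0.4052
C = 351·0.9589·0.5517 − 355·0.9675·0.4052 = 185.6878 − 139.1710 = 46.5168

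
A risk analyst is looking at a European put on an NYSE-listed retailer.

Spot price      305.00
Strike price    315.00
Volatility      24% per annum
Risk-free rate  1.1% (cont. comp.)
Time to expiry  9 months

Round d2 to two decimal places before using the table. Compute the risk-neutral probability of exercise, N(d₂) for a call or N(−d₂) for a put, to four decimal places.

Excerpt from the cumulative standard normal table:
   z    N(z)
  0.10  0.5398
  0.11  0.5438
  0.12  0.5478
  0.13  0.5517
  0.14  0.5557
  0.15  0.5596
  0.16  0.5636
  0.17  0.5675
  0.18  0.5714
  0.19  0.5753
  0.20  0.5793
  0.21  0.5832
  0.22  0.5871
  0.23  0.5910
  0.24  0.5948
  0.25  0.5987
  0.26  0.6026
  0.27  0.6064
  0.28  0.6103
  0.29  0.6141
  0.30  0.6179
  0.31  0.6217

σ√T = 0.24·√0.75 = 0.2078
d₁ = [ln(305/315) + (0.011 + 0.24²/2)·0.75] / 0.2078 = [-0.0323 + 0.0299] / 0.2078 = -0.0116 which rounds to -0.01
d₂ = d₁ − σ√T = -0.0116 − 0.2078 = -0.2194 which rounds to -0.22
Pr(exercise) under Q = N(−d₂) = N(0.22) = 0.5871

0.5871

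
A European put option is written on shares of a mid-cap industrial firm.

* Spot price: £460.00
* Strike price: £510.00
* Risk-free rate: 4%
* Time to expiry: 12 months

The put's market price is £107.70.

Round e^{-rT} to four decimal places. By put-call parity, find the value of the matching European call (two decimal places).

exp(−rT) = exp(−0.04·1) = 0.9608
Put-call parity: C − P = S − K·e^(−rT) = 460 − 510·0.9608 = 460 − 490.0080 = -30.0080
C = P + (C − P) = 107.70 + (-30.0080) = 77.6920

£77.69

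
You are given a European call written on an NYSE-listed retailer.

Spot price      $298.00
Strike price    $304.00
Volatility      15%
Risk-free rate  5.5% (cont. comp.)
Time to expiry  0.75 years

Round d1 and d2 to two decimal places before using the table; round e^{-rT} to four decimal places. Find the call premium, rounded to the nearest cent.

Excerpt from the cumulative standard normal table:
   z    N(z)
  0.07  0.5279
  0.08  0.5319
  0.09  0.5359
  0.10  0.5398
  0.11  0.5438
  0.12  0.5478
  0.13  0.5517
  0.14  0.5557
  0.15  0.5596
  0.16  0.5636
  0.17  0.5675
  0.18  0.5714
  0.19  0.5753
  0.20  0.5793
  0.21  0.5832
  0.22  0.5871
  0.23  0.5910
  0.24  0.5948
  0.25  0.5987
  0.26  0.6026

σ√T = 0.15·√0.75 = 0.1299
d₁ = [ln(298/304) + (0.055 + 0.15²/2)·0.75] / 0.1299 = [-0.0199 + 0.0497] / 0.1299 = 0.2290 which rounds to 0.23
d₂ = d₁ − σ√T = 0.2290 − 0.1299 = 0.0991 which rounds to 0.10
exp(−rT) = exp(−0.055·0.75) = 0.9596
C = 298·N(0.23) − 304·0.9596·N(0.10) = 298·0.5910 − 304·0.9596·0.5398 = 176.1180 − 157.4696 = 18.6484

$18.65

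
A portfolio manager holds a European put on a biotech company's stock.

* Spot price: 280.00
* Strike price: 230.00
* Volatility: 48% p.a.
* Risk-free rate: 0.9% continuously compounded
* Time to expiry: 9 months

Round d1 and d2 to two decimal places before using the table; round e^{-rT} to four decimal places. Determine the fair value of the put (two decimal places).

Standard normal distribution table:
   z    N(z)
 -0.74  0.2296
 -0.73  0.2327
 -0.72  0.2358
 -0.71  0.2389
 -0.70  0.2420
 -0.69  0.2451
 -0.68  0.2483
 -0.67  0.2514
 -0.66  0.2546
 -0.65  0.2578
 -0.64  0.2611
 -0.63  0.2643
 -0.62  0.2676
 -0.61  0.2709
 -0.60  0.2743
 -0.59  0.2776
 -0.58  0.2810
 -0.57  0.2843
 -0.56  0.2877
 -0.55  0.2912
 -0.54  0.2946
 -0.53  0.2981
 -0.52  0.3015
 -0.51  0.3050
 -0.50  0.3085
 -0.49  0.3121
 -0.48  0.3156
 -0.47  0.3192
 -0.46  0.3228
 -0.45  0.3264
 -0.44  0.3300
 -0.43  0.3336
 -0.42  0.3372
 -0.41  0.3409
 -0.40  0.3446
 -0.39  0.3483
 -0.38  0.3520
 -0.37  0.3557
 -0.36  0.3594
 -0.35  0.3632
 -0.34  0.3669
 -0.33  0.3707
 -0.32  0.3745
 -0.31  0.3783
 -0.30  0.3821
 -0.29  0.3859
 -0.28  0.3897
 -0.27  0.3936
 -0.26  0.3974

σ√T = 0.48·√0.75 = 0.4157
ln(S/K) + (r + σ²/2)T = ln(280/230) + (0.009 + 0.48²/2)·0.75 = 0.1967 + 0.0931 = 0.2899
d₁ = 0.2899 / 0.4157 = 0.6973 → 0.70
d₂ = d₁ − σ√T = 0.6973 − 0.4157 = 0.2816 → 0.28
exp(−rT) = exp(−0.009·0.75) = 0.9933
N(−d₂) = N(-0.28) = 0.3897;  N(−d₁) = N(-0.70) = 0.2420
P = 230·0.9933·0.3897 − 280·0.2420 = 89.0305 − 67.7600 = 21.2705

21.27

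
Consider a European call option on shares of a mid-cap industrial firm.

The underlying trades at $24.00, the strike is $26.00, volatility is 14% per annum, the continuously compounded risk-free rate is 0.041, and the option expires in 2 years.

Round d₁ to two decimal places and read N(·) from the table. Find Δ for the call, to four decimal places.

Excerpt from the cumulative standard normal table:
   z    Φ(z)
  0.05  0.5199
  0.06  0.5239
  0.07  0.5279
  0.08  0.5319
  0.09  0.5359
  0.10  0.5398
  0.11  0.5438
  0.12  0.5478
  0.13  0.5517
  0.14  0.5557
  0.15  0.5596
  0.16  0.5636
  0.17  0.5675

σ√T = 0.14 × 1.4142 = 0.1980
d₁ = [ln(24/26) + (0.041 + ½·0.14²)·2] / (σ√T) = (-0.0800 + 0.1016) / 0.1980 = 0.1089 ≈ 0.11
N(d₁) = N(0.11) = 0.5438
Δ_call = N(d₁) = 0.5438

0.5438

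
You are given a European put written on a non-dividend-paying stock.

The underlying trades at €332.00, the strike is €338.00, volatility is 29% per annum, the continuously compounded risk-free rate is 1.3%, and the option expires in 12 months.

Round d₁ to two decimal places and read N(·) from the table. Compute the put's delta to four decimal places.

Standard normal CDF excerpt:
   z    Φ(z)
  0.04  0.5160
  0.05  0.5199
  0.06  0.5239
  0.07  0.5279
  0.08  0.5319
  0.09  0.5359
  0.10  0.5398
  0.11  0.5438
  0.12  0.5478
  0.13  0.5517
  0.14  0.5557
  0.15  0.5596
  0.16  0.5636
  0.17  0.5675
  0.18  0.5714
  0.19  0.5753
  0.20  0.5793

σ√T = 0.29·√1 = 0.2900
ln(S/K) + (r + σ²/2)T = ln(332/338) + (0.013 + 0.29²/2)·1 = -0.0179 + 0.0550 = 0.0371
d₁ = 0.0371 / 0.2900 = 0.1281 which rounds to 0.13
N(d₁) = N(0.13) = 0.5517
Δ_put = N(d₁) − 1 = 0.5517 − 1 = -0.4483

-0.4483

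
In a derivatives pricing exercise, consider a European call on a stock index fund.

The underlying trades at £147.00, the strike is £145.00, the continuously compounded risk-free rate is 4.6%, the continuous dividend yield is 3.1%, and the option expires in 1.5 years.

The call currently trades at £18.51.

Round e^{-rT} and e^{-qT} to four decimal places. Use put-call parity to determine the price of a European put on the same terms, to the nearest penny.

£13.51

e^(−qT) = e^(−0.031·1.5) = 0.9546;  e^(−rT) = e^(−0.046·1.5) = 0.9333
Put-call parity: C − P = S·e^(−qT) − K·e^(−rT) = 147·0.9546 − 145·0.9333 = 140.3262 − 135.3285 = 4.9977
P = C − (C − P) = 18.51 − (4.9977) = 13.5123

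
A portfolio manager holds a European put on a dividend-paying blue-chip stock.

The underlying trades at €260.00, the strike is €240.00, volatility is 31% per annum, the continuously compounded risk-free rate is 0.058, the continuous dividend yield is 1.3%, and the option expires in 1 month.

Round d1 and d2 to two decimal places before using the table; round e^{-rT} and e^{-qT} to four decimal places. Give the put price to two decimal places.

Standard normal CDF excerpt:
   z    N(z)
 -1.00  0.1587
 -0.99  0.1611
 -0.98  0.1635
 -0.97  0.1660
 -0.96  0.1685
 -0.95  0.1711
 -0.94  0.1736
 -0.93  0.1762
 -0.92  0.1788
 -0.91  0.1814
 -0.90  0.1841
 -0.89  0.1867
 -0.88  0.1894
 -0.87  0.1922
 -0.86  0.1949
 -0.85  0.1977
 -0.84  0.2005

σ√T = 0.31·√0.08333 = 0.0895
d₁ = [ln(260/240) + (0.058 − 0.013 + 0.31²/2)·0.08333] / 0.0895 = [0.0800 + 0.0078] / 0.0895 = 0.9811 ≈ 0.98
d₂ = d₁ − σ√T = 0.9811 − 0.0895 = 0.8916 ≈ 0.89
exp(−qT) = exp(−0.013·0.08333) = 0.9989;  exp(−rT) = exp(−0.058·0.08333) = 0.9952
N(−d₂) = N(-0.89) = 0.1867;  N(−d₁) = N(-0.98) = 0.1635
P = 240·0.9952·0.1867 − 260·0.9989·0.1635 = 44.5929 − 42.4632 = 2.1297

€2.13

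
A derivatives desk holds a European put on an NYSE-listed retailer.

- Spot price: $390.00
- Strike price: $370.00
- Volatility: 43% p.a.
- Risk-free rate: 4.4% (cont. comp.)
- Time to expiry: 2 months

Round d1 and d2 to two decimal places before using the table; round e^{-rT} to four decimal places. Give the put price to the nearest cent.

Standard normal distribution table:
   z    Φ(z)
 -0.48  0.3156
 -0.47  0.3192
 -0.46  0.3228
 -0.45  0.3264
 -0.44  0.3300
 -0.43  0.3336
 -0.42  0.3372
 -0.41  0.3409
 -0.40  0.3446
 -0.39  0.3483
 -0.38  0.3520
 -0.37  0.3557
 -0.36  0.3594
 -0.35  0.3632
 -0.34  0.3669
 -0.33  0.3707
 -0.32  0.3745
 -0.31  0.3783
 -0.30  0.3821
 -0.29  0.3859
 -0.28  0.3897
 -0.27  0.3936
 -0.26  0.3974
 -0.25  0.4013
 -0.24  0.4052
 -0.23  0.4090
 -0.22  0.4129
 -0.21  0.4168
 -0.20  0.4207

T = 0.1667;  σ√T = 0.1755
d₁ = [ln(390/370) + (0.044 + ½·0.43²)·0.1667] / (σ√T) = (0.0526 + 0.0227) / 0.1755 = 0.4294 ≈ 0.43
d₂ = 0.4294 − 0.1755 = 0.2539 ≈ 0.25
e^(−rT) = e^(−0.044·0.1667) = 0.9927
N(−d₂) = N(-0.25) = 0.4013;  N(−d₁) = N(-0.43) = 0.3336
P = 370·0.9927·0.4013 − 390·0.3336 = 147.3971 − 130.1040 = 17.2931

$17.29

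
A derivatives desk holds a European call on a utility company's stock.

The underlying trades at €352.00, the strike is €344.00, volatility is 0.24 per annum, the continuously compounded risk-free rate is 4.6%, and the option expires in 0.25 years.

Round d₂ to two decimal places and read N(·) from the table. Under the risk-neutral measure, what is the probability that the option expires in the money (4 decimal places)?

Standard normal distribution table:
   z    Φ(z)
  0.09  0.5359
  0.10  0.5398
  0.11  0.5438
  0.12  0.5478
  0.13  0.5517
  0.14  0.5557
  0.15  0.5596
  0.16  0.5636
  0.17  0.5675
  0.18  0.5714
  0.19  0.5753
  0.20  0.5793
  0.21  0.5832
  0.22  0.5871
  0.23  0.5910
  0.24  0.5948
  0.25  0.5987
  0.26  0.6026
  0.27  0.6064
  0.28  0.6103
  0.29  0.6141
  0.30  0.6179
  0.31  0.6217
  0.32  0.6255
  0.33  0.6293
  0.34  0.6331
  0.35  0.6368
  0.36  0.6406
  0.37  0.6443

T = 0.25;  σ√T = 0.1200
ln(S/K) + (r + σ²/2)T = ln(352/344) + (0.046 + 0.24²/2)·0.25 = 0.0230 + 0.0187 = 0.0417
d₁ = 0.0417 / 0.1200 = 0.3474 → 0.35
d₂ = d₁ − σ√T = 0.3474 − 0.1200 = 0.2274 → 0.23
Risk-neutral Pr[S_T > K] = N(d₂) = N(0.23) = 0.5910

0.5910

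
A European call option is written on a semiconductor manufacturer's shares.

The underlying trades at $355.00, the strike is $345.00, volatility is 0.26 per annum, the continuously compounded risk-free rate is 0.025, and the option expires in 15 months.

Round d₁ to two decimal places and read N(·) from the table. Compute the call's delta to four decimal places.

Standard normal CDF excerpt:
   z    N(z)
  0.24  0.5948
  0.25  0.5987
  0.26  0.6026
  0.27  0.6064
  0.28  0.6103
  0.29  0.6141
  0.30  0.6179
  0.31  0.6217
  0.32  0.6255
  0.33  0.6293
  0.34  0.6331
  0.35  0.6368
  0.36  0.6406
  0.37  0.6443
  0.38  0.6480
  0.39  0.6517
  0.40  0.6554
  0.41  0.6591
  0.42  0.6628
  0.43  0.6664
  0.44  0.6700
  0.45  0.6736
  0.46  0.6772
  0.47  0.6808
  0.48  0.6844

T = 1.25;  σ√T = 0.2907
d₁ = [ln(355/345) + (0.025 + 0.26²/2)·1.25] / 0.2907 = [0.0286 + 0.0735] / 0.2907 = 0.3511 ≈ 0.35
N(d₁) = N(0.35) = 0.6368
Δ_call = N(d₁) = 0.6368

0.6368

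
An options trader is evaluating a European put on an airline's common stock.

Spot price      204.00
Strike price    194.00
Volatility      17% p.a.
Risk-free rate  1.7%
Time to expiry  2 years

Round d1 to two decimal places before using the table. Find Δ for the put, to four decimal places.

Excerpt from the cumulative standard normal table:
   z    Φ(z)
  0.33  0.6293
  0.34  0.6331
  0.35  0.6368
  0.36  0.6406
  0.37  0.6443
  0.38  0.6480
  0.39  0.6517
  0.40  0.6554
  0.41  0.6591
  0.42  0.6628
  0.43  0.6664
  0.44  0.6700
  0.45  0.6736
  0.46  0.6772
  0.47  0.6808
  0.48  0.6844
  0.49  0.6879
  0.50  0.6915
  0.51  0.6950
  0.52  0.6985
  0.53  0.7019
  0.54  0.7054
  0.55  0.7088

σ√T = 0.17·√2 = 0.2404
d₁ = [ln(204/194) + (0.017 + 0.17²/2)·2] / 0.2404 = [0.0503 + 0.0629] / 0.2404 = 0.4707 which rounds to 0.47
N(d₁) = N(0.47) = 0.6808
Δ_put = N(d₁) − 1 = 0.6808 − 1 = -0.3192

-0.3192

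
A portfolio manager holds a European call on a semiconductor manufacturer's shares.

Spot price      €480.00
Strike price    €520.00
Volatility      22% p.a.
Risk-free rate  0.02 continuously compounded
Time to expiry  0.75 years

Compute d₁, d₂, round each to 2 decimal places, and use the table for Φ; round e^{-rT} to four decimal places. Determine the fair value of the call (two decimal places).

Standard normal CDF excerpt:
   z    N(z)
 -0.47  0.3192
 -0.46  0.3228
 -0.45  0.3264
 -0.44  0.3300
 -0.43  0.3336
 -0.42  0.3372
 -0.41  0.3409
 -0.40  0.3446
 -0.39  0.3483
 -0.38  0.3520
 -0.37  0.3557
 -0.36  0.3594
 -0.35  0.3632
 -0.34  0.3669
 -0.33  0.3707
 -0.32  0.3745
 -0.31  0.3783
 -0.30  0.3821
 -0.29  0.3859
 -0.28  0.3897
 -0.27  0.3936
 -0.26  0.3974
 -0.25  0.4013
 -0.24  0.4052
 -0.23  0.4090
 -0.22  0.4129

€23.58

σ√T = 0.22 × 0.8660 = 0.1905
d₁ = [ln(480/520) + (0.02 + ½·0.22²)·0.75] / (σ√T) = (-0.0800 + 0.0331) / 0.1905 = -0.2461 ≈ -0.25
d₂ = -0.2461 − 0.1905 = -0.4366 ≈ -0.44
exp(−rT) = exp(−0.02·0.75) = 0.9851
N(d₁) = N(-0.25) = 0.4013;  N(d₂) = N(-0.44) = 0.3300
C = 480·0.4013 − 520·0.9851·0.3300 = 192.6240 − 169.0432 = 23.5808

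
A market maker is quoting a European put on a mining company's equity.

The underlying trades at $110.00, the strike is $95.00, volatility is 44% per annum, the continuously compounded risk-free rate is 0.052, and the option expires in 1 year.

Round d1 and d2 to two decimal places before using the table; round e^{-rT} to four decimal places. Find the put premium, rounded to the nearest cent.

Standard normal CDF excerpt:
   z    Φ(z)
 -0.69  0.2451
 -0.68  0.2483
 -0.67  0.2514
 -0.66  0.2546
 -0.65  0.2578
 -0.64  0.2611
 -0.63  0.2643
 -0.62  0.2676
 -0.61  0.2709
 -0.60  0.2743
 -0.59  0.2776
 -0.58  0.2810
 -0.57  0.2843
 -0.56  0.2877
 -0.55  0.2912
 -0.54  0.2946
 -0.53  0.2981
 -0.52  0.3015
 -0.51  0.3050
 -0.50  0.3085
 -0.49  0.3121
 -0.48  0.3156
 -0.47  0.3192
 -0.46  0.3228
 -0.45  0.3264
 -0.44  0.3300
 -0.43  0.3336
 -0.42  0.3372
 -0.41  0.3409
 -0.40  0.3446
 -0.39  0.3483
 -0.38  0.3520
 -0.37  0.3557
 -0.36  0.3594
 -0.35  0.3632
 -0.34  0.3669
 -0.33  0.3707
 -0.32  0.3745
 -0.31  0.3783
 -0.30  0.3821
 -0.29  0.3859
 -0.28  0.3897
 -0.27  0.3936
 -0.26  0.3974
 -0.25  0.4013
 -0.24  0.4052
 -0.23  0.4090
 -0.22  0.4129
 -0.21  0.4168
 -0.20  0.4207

$9.23

T = 1;  σ√T = 0.4400
d₁ = [ln(110/95) + (0.052 + ½·0.44²)·1] / (σ√T) = (0.1466 + 0.1488) / 0.4400 = 0.6714 ⇒ 0.67
d₂ = 0.6714 − 0.4400 = 0.2314 ⇒ 0.23
e^(−rT) = e^(−0.052·1) = 0.9493
N(−d₂) = N(-0.23) = 0.4090;  N(−d₁) = N(-0.67) = 0.2514
P = 95·0.9493·0.4090 − 110·0.2514 = 36.8851 − 27.6540 = 9.2311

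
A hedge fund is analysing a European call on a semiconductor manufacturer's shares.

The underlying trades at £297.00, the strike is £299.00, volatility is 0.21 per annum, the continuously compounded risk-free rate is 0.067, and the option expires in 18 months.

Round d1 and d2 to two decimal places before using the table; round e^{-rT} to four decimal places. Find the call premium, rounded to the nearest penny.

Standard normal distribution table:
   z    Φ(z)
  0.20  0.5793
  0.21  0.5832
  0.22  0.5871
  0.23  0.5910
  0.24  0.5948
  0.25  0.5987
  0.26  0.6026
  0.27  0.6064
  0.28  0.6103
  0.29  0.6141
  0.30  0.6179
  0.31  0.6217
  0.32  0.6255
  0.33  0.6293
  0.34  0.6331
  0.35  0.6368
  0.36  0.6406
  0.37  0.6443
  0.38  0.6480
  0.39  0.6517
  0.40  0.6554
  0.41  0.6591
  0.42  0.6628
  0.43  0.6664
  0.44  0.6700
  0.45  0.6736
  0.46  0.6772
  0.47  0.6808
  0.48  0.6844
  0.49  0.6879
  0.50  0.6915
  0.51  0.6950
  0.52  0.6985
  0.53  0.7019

£43.46

T = 1.5;  σ√T = 0.2572
ln(S/K) + (r + σ²/2)T = ln(297/299) + (0.067 + 0.21²/2)·1.5 = -0.0067 + 0.1336 = 0.1269
d₁ = 0.1269 / 0.2572 = 0.4933 → 0.49
d₂ = d₁ − σ√T = 0.4933 − 0.2572 = 0.2361 → 0.24
exp(−rT) = exp(−0.067·1.5) = 0.9044
C = 297·N(0.49) − 299·0.9044·N(0.24) = 297·0.6879 − 299·0.9044·0.5948 = 204.3063 − 160.8432 = 43.4631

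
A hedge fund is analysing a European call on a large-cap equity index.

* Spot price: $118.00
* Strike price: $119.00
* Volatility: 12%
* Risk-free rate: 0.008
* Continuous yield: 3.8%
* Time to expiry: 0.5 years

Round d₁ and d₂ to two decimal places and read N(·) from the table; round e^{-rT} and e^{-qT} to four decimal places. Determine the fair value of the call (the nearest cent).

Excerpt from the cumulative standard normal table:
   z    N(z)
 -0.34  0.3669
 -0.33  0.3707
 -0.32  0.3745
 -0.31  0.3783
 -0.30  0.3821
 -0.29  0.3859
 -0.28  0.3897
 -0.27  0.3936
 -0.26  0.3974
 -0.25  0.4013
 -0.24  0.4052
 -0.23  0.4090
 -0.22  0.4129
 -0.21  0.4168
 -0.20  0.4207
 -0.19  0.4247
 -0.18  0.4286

σ√T = 0.12·√0.5 = 0.0849
d₁ = [ln(118/119) + (0.008 − 0.038 + 0.12²/2)·0.5] / 0.0849 = [-0.0084 − 0.0114] / 0.0849 = -0.2338 → -0.23
d₂ = d₁ − σ√T = -0.2338 − 0.0849 = -0.3187 → -0.32
e^(−qT) = e^(−0.038·0.5) = 0.9812;  e^(−rT) = e^(−0.008·0.5) = 0.9960
N(d₁) = N(-0.23) = 0.4090;  N(d₂) = N(-0.32) = 0.3745
C = 118·0.9812·0.4090 − 119·0.9960·0.3745 = 47.3547 − 44.3872 = 2.9674

$2.97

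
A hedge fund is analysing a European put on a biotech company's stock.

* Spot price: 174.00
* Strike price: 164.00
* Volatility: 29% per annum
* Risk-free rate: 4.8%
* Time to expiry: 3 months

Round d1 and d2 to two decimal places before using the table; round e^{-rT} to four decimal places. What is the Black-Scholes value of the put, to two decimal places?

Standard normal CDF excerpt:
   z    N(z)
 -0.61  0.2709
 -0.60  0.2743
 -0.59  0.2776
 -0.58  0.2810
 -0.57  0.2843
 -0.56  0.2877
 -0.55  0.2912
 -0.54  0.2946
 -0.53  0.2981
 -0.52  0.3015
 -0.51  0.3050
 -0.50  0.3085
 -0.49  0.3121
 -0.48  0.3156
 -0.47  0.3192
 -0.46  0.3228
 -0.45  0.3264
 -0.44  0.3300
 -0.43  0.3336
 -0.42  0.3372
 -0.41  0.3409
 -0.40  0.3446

4.58

T = 0.25;  σ√T = 0.1450
ln(S/K) + (r + σ²/2)T = ln(174/164) + (0.048 + 0.29²/2)·0.25 = 0.0592 + 0.0225 = 0.0817
d₁ = 0.0817 / 0.1450 = 0.5635 ≈ 0.56
d₂ = d₁ − σ√T = 0.5635 − 0.1450 = 0.4185 ≈ 0.42
exp(−rT) = exp(−0.048·0.25) = 0.9881
N(−d₂) = N(-0.42) = 0.3372;  N(−d₁) = N(-0.56) = 0.2877
P = 164·0.9881·0.3372 − 174·0.2877 = 54.6427 − 50.0598 = 4.5829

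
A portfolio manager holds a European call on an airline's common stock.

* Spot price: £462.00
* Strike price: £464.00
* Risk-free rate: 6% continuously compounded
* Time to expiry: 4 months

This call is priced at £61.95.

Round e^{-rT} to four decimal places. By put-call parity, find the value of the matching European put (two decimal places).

£54.76

e^(−rT) = e^(−0.06·0.3333) = 0.9802
Put-call parity: C − P = S − K·e^(−rT) = 462 − 464·0.9802 = 462 − 454.8128 = 7.1872
P = C − (C − P) = 61.95 − (7.1872) = 54.7628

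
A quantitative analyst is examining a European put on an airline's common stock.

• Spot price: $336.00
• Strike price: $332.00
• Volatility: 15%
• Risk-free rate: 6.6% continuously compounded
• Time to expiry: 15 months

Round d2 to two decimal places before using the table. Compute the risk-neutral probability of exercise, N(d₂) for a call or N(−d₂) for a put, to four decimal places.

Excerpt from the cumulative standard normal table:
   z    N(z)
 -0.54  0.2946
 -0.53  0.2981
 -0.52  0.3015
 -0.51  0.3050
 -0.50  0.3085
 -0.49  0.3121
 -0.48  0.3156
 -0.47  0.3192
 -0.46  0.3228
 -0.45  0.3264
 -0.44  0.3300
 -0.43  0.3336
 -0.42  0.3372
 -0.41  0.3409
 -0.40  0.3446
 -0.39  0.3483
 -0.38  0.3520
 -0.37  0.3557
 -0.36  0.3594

0.3156

σ√T = 0.15 × 1.1180 = 0.1677
ln(S/K) + (r + σ²/2)T = ln(336/332) + (0.066 + 0.15²/2)·1.25 = 0.0120 + 0.0966 = 0.1085
d₁ = 0.1085 / 0.1677 = 0.6472 ⇒ 0.65
d₂ = d₁ − σ√T = 0.6472 − 0.1677 = 0.4795 ⇒ 0.48
Pr(exercise) under Q = N(−d₂) = N(-0.48) = 0.3156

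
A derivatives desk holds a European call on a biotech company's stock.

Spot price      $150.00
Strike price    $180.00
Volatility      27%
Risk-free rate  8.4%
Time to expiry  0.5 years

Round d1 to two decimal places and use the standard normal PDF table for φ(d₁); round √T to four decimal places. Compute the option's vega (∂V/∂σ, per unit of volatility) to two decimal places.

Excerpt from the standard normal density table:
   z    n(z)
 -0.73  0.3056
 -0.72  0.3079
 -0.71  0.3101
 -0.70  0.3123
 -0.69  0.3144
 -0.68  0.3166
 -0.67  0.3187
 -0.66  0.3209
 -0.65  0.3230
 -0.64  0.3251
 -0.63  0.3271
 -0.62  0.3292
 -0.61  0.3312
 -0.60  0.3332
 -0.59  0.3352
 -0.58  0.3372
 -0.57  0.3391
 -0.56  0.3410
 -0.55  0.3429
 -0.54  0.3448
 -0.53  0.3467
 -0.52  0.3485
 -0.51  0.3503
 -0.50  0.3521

34.48

T = 0.5;  σ√T = 0.1909
ln(S/K) + (r + σ²/2)T = ln(150/180) + (0.084 + 0.27²/2)·0.5 = -0.1823 + 0.0602 = -0.1221
d₁ = -0.1221 / 0.1909 = -0.6395 ⇒ -0.64
√T = √0.5 = 0.7071
φ(d₁) = φ(-0.64) = 0.3251
vega = S·φ(d₁)·√T = 150·0.3251·0.7071 = 34.4817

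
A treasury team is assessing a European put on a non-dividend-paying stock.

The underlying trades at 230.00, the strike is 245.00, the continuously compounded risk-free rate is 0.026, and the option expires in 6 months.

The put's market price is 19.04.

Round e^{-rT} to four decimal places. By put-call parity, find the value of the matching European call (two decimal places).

7.20

e^(−rT) = e^(−0.026·0.5) = 0.9871
Put-call parity: C − P = S − K·e^(−rT) = 230 − 245·0.9871 = 230 − 241.8395 = -11.8395
C = P + (C − P) = 19.04 + (-11.8395) = 7.2005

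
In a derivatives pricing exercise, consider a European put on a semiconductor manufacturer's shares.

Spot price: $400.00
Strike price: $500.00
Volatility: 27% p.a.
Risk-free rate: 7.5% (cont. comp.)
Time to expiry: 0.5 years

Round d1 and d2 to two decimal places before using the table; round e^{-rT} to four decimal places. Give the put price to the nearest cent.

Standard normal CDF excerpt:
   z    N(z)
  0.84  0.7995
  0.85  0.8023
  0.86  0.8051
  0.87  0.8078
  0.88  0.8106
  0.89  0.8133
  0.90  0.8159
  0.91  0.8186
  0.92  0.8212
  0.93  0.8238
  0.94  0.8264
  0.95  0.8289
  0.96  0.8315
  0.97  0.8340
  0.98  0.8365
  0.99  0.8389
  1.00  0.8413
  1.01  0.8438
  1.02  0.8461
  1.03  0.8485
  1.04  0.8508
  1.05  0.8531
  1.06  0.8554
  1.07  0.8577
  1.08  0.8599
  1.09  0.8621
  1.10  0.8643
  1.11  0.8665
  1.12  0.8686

$88.83

σ√T = 0.27 × 0.7071 = 0.1909
d₁ = [ln(400/500) + (0.075 + ½·0.27²)·0.5] / (σ√T) = (-0.2231 + 0.0557) / 0.1909 = -0.8769 ≈ -0.88
d₂ = -0.8769 − 0.1909 = -1.0678 ≈ -1.07
exp(−rT) = exp(−0.075·0.5) = 0.9632
N(−d₂) = N(1.07) = 0.8577;  N(−d₁) = N(0.88) = 0.8106
P = 500·0.9632·0.8577 − 400·0.8106 = 413.0683 − 324.2400 = 88.8283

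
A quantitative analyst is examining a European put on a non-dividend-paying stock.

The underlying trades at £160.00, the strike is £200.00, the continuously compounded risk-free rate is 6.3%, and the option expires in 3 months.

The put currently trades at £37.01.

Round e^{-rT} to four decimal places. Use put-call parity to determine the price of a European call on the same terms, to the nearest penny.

exp(−rT) = exp(−0.063·0.25) = 0.9844
Put-call parity: C − P = S − K·e^(−rT) = 160 − 200·0.9844 = 160 − 196.8800 = -36.8800
C = P + (C − P) = 37.01 + (-36.8800) = 0.1300

£0.13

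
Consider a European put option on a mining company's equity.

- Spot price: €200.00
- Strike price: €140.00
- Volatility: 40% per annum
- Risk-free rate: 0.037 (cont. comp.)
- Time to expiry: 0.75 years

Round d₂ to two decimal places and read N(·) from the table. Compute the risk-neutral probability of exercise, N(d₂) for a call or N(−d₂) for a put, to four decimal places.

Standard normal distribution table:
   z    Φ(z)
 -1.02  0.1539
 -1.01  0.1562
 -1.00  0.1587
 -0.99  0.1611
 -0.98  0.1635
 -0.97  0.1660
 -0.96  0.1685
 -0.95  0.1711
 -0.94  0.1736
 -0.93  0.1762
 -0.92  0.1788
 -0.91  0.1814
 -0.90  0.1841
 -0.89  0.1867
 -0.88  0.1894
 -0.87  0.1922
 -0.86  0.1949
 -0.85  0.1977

T = 0.75;  σ√T = 0.3464
d₁ = [ln(200/140) + (0.037 + 0.4²/2)·0.75] / 0.3464 = [0.3567 + 0.0878] / 0.3464 = 1.2829 ≈ 1.28
d₂ = d₁ − σ√T = 1.2829 − 0.3464 = 0.9365 ≈ 0.94
Pr(exercise) under Q = N(−d₂) = N(-0.94) = 0.1736

0.1736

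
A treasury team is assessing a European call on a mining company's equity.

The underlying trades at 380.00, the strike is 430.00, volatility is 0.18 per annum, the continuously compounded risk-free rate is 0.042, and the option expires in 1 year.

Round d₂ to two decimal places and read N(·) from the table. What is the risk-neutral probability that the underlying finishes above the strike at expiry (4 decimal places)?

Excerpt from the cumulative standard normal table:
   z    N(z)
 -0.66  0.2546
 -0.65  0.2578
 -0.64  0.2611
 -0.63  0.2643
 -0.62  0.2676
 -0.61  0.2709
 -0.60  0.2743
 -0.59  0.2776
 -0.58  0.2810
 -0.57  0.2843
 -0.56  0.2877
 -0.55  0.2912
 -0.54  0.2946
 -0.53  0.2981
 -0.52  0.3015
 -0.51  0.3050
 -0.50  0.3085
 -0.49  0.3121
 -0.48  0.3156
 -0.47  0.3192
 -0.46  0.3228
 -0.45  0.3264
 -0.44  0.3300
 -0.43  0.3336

0.2946

σ√T = 0.18 × 1.0000 = 0.1800
ln(S/K) + (r + σ²/2)T = ln(380/430) + (0.042 + 0.18²/2)·1 = -0.1236 + 0.0582 = -0.0654
d₁ = -0.0654 / 0.1800 = -0.3634 → -0.36
d₂ = d₁ − σ√T = -0.3634 − 0.1800 = -0.5434 → -0.54
Pr(exercise) under Q = N(d₂) = 0.2946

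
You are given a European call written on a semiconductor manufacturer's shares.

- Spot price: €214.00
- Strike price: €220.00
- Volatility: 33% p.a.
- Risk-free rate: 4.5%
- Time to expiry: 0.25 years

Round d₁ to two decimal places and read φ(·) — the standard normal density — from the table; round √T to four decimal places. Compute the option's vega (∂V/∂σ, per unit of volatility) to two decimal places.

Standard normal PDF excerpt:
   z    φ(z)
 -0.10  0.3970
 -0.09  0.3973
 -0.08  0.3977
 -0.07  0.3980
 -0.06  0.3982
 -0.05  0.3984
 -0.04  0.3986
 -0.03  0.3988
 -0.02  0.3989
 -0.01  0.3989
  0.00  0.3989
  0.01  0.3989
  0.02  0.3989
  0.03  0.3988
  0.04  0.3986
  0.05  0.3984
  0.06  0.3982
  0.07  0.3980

42.68

σ√T = 0.33 × 0.5000 = 0.1650
d₁ = [ln(214/220) + (0.045 + 0.33²/2)·0.25] / 0.1650 = [-0.0277 + 0.0249] / 0.1650 = -0.0169 ⇒ -0.02
√T = √0.25 = 0.5000
φ(d₁) = φ(-0.02) = 0.3989
vega = S·φ(d₁)·√T = 214·0.3989·0.5000 = 42.6823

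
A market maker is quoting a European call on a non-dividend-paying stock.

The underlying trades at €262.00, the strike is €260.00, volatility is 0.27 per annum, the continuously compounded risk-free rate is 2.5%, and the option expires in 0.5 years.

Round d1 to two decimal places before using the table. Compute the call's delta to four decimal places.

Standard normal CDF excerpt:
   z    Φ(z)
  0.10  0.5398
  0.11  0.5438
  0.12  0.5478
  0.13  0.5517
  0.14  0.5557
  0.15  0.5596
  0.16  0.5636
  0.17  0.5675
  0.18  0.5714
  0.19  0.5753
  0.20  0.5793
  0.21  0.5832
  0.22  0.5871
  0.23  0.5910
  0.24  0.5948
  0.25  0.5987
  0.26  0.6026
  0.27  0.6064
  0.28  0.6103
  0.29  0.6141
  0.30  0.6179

σ√T = 0.27·√0.5 = 0.1909
d₁ = [ln(262/260) + (0.025 + 0.27²/2)·0.5] / 0.1909 = [0.0077 + 0.0307] / 0.1909 = 0.2011 which rounds to 0.20
N(d₁) = N(0.20) = 0.5793
Δ_call = N(d₁) = 0.5793

0.5793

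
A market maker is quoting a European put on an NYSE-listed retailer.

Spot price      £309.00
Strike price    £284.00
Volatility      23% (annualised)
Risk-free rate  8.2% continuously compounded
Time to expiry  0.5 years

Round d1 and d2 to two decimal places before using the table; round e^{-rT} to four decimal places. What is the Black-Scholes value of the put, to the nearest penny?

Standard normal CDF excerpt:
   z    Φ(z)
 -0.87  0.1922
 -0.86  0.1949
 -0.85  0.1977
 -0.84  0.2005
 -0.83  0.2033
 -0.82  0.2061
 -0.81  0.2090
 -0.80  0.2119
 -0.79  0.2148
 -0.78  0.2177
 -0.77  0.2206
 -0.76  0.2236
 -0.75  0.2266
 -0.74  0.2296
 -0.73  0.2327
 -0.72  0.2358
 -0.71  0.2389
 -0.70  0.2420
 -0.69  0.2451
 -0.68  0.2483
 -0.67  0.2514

σ√T = 0.23 × 0.7071 = 0.1626
d₁ = [ln(309/284) + (0.082 + 0.23²/2)·0.5] / 0.1626 = [0.0844 + 0.0542] / 0.1626 = 0.8522 ⇒ 0.85
d₂ = d₁ − σ√T = 0.8522 − 0.1626 = 0.6895 ⇒ 0.69
exp(−rT) = exp(−0.082·0.5) = 0.9598
N(−d₂) = N(-0.69) = 0.2451;  N(−d₁) = N(-0.85) = 0.1977
P = 284·0.9598·0.2451 − 309·0.1977 = 66.8101 − 61.0893 = 5.7208

£5.72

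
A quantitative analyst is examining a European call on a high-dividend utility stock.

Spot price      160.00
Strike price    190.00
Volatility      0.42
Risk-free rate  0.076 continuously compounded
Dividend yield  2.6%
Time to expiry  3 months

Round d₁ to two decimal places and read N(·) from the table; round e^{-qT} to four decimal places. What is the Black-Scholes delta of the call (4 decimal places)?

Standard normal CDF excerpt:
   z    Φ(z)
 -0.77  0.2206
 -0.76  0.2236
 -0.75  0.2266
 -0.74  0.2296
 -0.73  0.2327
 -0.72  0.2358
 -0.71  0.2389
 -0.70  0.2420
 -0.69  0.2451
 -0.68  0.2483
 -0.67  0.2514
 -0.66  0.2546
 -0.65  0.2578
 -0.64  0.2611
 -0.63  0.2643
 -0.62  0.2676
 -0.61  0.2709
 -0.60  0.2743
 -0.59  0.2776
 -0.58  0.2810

0.2561

T = 0.25;  σ√T = 0.2100
ln(S/K) + (r − q + σ²/2)T = ln(160/190) + (0.076 − 0.026 + 0.42²/2)·0.25 = -0.1719 + 0.0345 = -0.1373
d₁ = -0.1373 / 0.2100 = -0.6538 which rounds to -0.65
N(d₁) = N(-0.65) = 0.2578
Δ_call = e^(−qT)·N(d₁) = 0.9935·0.2578 = 0.2561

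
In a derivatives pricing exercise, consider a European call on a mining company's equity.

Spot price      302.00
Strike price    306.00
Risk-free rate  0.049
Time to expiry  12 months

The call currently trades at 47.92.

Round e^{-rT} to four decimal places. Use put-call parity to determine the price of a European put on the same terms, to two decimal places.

exp(−rT) = exp(−0.049·1) = 0.9522
Put-call parity: C − P = S − K·e^(−rT) = 302 − 306·0.9522 = 302 − 291.3732 = 10.6268
P = C − (C − P) = 47.92 − (10.6268) = 37.2932

37.29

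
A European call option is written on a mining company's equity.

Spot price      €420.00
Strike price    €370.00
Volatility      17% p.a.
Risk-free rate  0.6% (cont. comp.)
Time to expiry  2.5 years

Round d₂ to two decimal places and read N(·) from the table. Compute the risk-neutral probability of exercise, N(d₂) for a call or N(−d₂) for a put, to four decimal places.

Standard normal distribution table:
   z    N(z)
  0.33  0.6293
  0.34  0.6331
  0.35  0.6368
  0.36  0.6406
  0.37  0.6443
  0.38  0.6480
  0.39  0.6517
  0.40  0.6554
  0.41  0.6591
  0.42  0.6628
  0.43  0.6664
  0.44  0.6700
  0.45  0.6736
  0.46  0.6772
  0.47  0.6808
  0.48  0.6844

0.6517

σ√T = 0.17·√2.5 = 0.2688
d₁ = [ln(420/370) + (0.006 + ½·0.17²)·2.5] / (σ√T) = (0.1268 + 0.0511) / 0.2688 = 0.6618 → 0.66
d₂ = 0.6618 − 0.2688 = 0.3930 → 0.39
Pr(exercise) under Q = N(d₂) = 0.6517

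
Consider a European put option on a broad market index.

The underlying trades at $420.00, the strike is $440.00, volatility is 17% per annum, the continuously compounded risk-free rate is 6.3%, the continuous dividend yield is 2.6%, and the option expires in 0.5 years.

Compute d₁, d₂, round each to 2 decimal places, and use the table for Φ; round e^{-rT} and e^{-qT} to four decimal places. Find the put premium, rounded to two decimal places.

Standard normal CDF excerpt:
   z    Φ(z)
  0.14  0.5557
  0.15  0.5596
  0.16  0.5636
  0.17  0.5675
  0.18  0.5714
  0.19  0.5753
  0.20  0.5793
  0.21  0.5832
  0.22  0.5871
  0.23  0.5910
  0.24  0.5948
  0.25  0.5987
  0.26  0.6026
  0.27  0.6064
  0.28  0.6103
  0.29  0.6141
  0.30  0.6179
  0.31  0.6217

σ√T = 0.17 × 0.7071 = 0.1202
ln(S/K) + (r − q + σ²/2)T = ln(420/440) + (0.063 − 0.026 + 0.17²/2)·0.5 = -0.0465 + 0.0257 = -0.0208
d₁ = -0.0208 / 0.1202 = -0.1730 ≈ -0.17
d₂ = d₁ − σ√T = -0.1730 − 0.1202 = -0.2932 ≈ -0.29
e^(−qT) = e^(−0.026·0.5) = 0.9871;  e^(−rT) = e^(−0.063·0.5) = 0.9690
P = 440·0.9690·N(0.29) − 420·0.9871·N(0.17) = 440·0.9690·0.6141 − 420·0.9871·0.5675 = 261.8277 − 235.2753 = 26.5524

$26.55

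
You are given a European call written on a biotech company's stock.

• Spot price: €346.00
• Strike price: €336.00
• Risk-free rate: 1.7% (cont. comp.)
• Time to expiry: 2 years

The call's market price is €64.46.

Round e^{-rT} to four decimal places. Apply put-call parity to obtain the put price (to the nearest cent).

e^(−rT) = e^(−0.017·2) = 0.9666
Put-call parity: C − P = S − K·e^(−rT) = 346 − 336·0.9666 = 346 − 324.7776 = 21.2224
P = C − (C − P) = 64.46 − (21.2224) = 43.2376

€43.24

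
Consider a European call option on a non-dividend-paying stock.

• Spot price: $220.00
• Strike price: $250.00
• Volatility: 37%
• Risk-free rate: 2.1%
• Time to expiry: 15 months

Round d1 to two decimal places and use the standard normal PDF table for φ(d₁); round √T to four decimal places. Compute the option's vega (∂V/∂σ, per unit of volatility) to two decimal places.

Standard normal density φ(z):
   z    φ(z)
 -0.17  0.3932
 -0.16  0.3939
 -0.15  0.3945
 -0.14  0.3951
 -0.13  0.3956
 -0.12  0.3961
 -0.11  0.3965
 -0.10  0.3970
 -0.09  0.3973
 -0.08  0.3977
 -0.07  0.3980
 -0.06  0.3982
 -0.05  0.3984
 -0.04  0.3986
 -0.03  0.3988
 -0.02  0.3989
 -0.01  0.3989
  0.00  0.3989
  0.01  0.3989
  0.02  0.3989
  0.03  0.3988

98.04

σ√T = 0.37 × 1.1180 = 0.4137
ln(S/K) + (r + σ²/2)T = ln(220/250) + (0.021 + 0.37²/2)·1.25 = -0.1278 + 0.1118 = -0.0160
d₁ = -0.0160 / 0.4137 = -0.0387 → -0.04
√T = √1.25 = 1.1180
φ(d₁) = φ(-0.04) = 0.3986
vega = S·φ(d₁)·√T = 220·0.3986·1.1180 = 98.0397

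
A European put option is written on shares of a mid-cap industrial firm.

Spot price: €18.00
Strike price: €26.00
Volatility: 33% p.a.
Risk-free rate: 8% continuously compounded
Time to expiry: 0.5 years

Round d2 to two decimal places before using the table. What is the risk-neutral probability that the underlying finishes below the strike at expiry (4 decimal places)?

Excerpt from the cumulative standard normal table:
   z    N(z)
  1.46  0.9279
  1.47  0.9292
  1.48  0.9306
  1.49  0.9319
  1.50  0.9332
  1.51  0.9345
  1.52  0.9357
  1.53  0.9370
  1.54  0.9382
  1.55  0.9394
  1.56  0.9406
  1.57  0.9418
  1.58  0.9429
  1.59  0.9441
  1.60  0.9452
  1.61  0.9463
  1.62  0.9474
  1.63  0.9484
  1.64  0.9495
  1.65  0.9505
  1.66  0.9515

0.9357

T = 0.5;  σ√T = 0.2333
d₁ = [ln(18/26) + (0.08 + 0.33²/2)·0.5] / 0.2333 = [-0.3677 + 0.0672] / 0.2333 = -1.2878 ⇒ -1.29
d₂ = d₁ − σ√T = -1.2878 − 0.2333 = -1.5211 ⇒ -1.52
Pr(exercise) under Q = N(−d₂) = N(1.52) = 0.9357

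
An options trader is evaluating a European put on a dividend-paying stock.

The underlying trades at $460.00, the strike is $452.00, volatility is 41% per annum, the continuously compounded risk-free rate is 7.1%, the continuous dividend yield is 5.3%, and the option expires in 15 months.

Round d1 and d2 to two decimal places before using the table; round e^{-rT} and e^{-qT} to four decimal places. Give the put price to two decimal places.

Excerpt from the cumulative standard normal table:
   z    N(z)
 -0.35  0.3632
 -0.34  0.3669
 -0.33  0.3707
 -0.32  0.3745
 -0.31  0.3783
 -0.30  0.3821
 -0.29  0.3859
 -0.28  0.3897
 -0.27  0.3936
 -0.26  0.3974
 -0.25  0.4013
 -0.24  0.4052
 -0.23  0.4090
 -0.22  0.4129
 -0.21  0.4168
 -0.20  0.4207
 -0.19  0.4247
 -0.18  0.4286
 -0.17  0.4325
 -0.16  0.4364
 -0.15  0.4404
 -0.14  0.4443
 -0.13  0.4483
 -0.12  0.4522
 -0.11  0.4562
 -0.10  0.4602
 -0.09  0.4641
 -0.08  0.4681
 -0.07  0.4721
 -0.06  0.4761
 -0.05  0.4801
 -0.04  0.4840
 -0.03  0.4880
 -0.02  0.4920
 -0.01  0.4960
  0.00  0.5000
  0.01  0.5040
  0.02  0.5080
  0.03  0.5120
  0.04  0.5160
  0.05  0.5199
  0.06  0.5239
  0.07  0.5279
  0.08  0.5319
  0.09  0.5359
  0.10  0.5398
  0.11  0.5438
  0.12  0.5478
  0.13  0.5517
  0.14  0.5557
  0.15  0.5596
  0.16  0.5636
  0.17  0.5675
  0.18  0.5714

$68.62

σ√T = 0.41·√1.25 = 0.4584
d₁ = [ln(460/452) + (0.071 − 0.053 + ½·0.41²)·1.25] / (σ√T) = (0.0175 + 0.1276) / 0.4584 = 0.3166 ≈ 0.32
d₂ = 0.3166 − 0.4584 = -0.1418 ≈ -0.14
e^(−qT) = e^(−0.053·1.25) = 0.9359;  e^(−rT) = e^(−0.071·1.25) = 0.9151
P = 452·0.9151·N(0.14) − 460·0.9359·N(-0.32) = 452·0.9151·0.5557 − 460·0.9359·0.3745 = 229.8515 − 161.2275 = 68.6240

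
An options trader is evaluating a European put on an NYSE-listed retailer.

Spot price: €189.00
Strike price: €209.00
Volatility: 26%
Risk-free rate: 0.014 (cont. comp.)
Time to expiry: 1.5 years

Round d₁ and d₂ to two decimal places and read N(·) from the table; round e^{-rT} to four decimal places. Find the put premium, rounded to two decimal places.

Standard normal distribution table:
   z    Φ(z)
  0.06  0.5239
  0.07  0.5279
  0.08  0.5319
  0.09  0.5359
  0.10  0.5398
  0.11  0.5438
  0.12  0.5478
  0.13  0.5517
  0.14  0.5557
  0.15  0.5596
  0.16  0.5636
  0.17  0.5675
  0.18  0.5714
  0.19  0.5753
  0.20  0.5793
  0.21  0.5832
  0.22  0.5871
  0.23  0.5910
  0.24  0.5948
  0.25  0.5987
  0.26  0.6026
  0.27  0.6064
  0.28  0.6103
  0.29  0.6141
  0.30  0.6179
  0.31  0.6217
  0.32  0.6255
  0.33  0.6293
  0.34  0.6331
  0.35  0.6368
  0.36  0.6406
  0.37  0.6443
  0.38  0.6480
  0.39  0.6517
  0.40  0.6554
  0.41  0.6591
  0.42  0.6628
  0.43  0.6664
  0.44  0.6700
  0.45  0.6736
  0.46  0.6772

€33.60

σ√T = 0.26·√1.5 = 0.3184
d₁ = [ln(189/209) + (0.014 + 0.26²/2)·1.5] / 0.3184 = [-0.1006 + 0.0717] / 0.3184 = -0.0907 ≈ -0.09
d₂ = d₁ − σ√T = -0.0907 − 0.3184 = -0.4092 ≈ -0.41
exp(−rT) = exp(−0.014·1.5) = 0.9792
P = 209·0.9792·N(0.41) − 189·N(0.09) = 209·0.9792·0.6591 − 189·0.5359 = 134.8867 − 101.2851 = 33.6016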